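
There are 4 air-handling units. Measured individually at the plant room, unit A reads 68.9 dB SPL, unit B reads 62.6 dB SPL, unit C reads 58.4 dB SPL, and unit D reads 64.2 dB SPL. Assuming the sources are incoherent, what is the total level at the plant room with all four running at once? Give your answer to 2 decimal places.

71.11 dB SPL

Uncorrelated sources add in intensity (power), not in dB.
L_total = 10·log₁₀(10^(68.9/10) + 10^(62.6/10) + 10^(58.4/10) + 10^(64.2/10)) = 10·log₁₀(12900000) = 71.11 dB SPL.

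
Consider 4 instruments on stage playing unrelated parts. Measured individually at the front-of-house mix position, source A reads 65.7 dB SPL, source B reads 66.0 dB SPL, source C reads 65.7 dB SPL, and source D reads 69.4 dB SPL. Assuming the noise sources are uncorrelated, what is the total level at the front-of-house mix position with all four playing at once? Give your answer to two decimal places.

73.04 dB SPL

Incoherent sources sum as intensities:
L_total = 10·log₁₀(10^(65.7/10) + 10^(66.0/10) + 10^(65.7/10) + 10^(69.4/10)) = 10·log₁₀(20120000) = 73.04 dB SPL.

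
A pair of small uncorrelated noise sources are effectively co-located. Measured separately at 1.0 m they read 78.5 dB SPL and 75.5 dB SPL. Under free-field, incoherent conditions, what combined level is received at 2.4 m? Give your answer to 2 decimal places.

Combined at 1.0 m: 10·log₁₀(10^(78.5/10)+10^(75.5/10)) = 80.264 dB SPL.
Then apply −20·log₁₀(2.4/1.0) = -7.604 dB → 72.66 dB SPL.

72.66 dB SPL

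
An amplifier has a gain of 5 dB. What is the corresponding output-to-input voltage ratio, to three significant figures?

1.78

Voltage ratio = 10^(dB/20).
10^(5/20) = 10^(0.2500) = 1.78.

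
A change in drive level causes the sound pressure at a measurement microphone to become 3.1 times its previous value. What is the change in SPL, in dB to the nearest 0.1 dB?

9.8 dB

Sound pressure is an amplitude quantity: ΔL = 20·log₁₀(p₂/p₁).
20·log₁₀(3.1) = 9.8 dB.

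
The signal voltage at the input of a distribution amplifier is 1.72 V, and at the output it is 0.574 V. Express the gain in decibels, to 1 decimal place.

-9.5 dB

Voltage is an amplitude quantity, so gain = 20·log₁₀(V_out/V_in).
20·log₁₀(0.574/1.72) = 20·log₁₀(0.3337) = -9.5 dB.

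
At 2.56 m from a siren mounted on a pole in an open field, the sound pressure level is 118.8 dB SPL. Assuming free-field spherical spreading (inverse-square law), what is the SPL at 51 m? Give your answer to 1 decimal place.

Inverse-square spreading gives ΔL = −20·log₁₀(d₂/d₁).
ΔL = −20·log₁₀(51/2.56) = -25.99 dB, so L₂ = 118.8 + (-25.99) = 92.8 dB SPL.

92.8 dB SPL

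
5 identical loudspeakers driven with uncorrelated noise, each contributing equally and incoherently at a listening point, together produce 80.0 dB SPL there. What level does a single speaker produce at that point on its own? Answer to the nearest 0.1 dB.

5 equal incoherent sources add 10·log₁₀(5) = 6.99 dB over one source.
L_one = 80.0 − 6.99 = 73.0 dB SPL.

73.0 dB SPL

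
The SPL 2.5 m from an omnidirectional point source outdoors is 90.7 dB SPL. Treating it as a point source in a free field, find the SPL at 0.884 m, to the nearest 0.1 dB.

99.7 dB SPL

For a point source in a free field, ΔL = −20·log₁₀(d₂/d₁).
ΔL = −20·log₁₀(0.884/2.5) = 9.03 dB, so L₂ = 90.7 + (9.03) = 99.7 dB SPL.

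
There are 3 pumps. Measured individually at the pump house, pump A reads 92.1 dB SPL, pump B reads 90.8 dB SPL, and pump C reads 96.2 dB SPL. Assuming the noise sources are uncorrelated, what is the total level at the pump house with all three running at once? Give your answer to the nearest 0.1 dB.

Uncorrelated sources add in intensity (power), not in dB.
L_total = 10·log₁₀(10^(92.1/10) + 10^(90.8/10) + 10^(96.2/10)) = 10·log₁₀(6993000000) = 98.4 dB SPL.

98.4 dB SPL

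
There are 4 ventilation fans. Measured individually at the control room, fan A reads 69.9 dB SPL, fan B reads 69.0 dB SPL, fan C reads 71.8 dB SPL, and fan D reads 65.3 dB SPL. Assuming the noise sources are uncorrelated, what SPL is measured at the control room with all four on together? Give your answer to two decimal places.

75.59 dB SPL

Uncorrelated sources add in intensity (power), not in dB.
L_total = 10·log₁₀(10^(69.9/10) + 10^(69.0/10) + 10^(71.8/10) + 10^(65.3/10)) = 10·log₁₀(36240000) = 75.59 dB SPL.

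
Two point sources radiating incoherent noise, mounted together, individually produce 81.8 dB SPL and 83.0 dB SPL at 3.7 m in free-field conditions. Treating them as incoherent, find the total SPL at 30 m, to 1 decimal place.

Combined at 3.7 m: 10·log₁₀(10^(81.8/10)+10^(83.0/10)) = 85.45 dB SPL.
Then apply −20·log₁₀(30/3.7) = -18.18 dB → 67.3 dB SPL.

67.3 dB SPL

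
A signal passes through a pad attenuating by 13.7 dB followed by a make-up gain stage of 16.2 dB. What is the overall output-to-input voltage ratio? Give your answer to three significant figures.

Net gain = (−13.7) + 16.2 = 2.5 dB.
Voltage ratio = 10^(2.5/20) = 1.33.

1.33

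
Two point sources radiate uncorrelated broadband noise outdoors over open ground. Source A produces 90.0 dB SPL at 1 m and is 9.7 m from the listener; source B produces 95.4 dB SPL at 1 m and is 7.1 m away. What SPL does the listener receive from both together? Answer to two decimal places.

79.00 dB SPL

At the listener: L_A = 90.0 − 20·log₁₀(9.7) = 70.265 dB; L_B = 95.4 − 20·log₁₀(7.1) = 78.375 dB.
Combined: 10·log₁₀(10^(70.265/10)+10^(78.375/10)) = 79.00 dB SPL.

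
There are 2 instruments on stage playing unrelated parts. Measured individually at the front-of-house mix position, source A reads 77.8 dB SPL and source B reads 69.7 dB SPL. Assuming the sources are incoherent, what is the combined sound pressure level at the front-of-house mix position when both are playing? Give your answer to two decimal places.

Incoherent sources sum as intensities:
L_total = 10·log₁₀(10^(77.8/10) + 10^(69.7/10)) = 10·log₁₀(69590000) = 78.43 dB SPL.

78.43 dB SPL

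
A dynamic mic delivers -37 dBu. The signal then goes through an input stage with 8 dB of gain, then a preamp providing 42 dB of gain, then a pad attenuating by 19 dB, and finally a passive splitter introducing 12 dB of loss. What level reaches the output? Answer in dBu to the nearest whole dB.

-18 dBu

Cascaded gains and losses add directly in dB.
-37 + 8 + 42 − 19 − 12 = -18 dBu.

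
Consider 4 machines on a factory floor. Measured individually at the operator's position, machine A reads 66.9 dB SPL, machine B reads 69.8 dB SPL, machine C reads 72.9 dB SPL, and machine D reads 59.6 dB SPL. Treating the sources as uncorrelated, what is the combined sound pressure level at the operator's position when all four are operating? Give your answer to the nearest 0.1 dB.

75.4 dB SPL

Uncorrelated sources add in intensity (power), not in dB.
L_total = 10·log₁₀(10^(66.9/10) + 10^(69.8/10) + 10^(72.9/10) + 10^(59.6/10)) = 10·log₁₀(34860000) = 75.4 dB SPL.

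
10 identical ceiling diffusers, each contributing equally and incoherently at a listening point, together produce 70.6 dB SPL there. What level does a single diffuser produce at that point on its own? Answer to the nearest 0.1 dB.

10 equal incoherent sources add 10·log₁₀(10) = 10.00 dB over one source.
L_one = 70.6 − 10.00 = 60.6 dB SPL.

60.6 dB SPL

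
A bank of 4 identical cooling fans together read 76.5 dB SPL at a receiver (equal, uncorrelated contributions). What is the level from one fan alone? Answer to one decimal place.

4 equal incoherent sources add 10·log₁₀(4) = 6.02 dB over one source.
L_one = 76.5 − 6.02 = 70.5 dB SPL.

70.5 dB SPL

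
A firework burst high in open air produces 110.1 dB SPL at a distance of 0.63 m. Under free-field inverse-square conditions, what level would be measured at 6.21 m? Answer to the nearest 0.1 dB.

Free-field point source: level drops by 20·log₁₀ of the distance ratio.
ΔL = −20·log₁₀(6.21/0.63) = -19.88 dB, so L₂ = 110.1 + (-19.88) = 90.2 dB SPL.

90.2 dB SPL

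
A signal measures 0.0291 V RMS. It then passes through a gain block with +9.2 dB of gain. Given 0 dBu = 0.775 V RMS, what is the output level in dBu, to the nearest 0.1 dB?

Input level: 20·log₁₀(0.0291/0.775) = -28.51 dBu.
Output: -28.51 + 9.2 = -19.3 dBu.

-19.3 dBu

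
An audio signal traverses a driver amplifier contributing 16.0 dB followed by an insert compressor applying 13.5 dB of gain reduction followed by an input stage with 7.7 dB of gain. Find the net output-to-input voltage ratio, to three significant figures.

3.24

Net gain = 16.0 + (−13.5) + 7.7 = 10.2 dB.
Voltage ratio = 10^(10.2/20) = 3.24.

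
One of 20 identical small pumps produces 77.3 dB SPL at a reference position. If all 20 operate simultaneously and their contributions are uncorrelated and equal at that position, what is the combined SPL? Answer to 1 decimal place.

20 equal incoherent sources raise the level by 10·log₁₀(20) = 13.01 dB.
L_total = 77.3 + 13.01 = 90.3 dB SPL.

90.3 dB SPL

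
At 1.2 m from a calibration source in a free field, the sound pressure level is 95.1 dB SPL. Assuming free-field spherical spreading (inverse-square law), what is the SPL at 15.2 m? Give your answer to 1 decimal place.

73.0 dB SPL

For a point source in a free field, ΔL = −20·log₁₀(d₂/d₁).
ΔL = −20·log₁₀(15.2/1.2) = -22.05 dB, so L₂ = 95.1 + (-22.05) = 73.0 dB SPL.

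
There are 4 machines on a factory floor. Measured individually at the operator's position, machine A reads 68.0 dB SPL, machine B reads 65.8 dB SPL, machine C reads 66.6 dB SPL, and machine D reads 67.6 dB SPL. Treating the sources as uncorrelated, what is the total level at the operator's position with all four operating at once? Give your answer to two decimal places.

Add the sources as powers (linear), then convert back to dB:
L_total = 10·log₁₀(10^(68.0/10) + 10^(65.8/10) + 10^(66.6/10) + 10^(67.6/10)) = 10·log₁₀(20440000) = 73.10 dB SPL.

73.10 dB SPL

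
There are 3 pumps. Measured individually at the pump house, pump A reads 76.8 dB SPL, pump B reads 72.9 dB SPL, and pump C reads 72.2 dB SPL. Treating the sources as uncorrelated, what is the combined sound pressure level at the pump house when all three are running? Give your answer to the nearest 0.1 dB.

79.2 dB SPL

Add the sources as powers (linear), then convert back to dB:
L_total = 10·log₁₀(10^(76.8/10) + 10^(72.9/10) + 10^(72.2/10)) = 10·log₁₀(83960000) = 79.2 dB SPL.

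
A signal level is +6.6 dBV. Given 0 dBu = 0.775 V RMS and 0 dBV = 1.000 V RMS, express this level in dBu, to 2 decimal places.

+8.81 dBu

The offset between the scales is 20·log₁₀(0.775/1.000) = −2.214 dB.
So dBu = +6.6 + 2.214 = +8.81 dBu.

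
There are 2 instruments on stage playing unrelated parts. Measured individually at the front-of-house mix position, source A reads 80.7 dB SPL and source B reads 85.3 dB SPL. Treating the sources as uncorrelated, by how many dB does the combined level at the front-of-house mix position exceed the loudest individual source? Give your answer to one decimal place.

Add the sources as powers (linear), then convert back to dB:
L_total = 10·log₁₀(10^(80.7/10) + 10^(85.3/10)) = 86.59 dB SPL.
Excess over the loudest (85.3 dB): 86.59 − 85.3 = 1.3 dB.

1.3 dB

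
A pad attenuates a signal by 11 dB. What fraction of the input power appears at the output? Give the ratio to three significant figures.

Power ratio = 10^(dB/10).
10^(-11/10) = 10^(-1.100) = 0.0794.

0.0794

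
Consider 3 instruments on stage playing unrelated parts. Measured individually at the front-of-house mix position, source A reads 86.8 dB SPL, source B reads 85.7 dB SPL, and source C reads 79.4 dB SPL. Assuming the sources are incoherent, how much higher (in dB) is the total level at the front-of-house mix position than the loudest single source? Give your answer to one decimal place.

2.9 dB

Add the sources as powers (linear), then convert back to dB:
L_total = 10·log₁₀(10^(86.8/10) + 10^(85.7/10) + 10^(79.4/10)) = 89.72 dB SPL.
Excess over the loudest (86.8 dB): 89.72 − 86.8 = 2.9 dB.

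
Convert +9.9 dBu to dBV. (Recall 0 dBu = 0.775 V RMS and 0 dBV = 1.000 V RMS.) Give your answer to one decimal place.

+7.7 dBV

The offset between the scales is 20·log₁₀(0.775/1.000) = −2.214 dB.
So dBV = +9.9 − 2.214 = +7.7 dBV.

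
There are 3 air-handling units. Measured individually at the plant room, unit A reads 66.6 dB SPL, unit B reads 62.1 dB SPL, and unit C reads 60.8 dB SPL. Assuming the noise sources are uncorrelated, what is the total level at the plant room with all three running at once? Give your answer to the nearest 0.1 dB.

Incoherent sources sum as intensities:
L_total = 10·log₁₀(10^(66.6/10) + 10^(62.1/10) + 10^(60.8/10)) = 10·log₁₀(7395000) = 68.7 dB SPL.

68.7 dB SPL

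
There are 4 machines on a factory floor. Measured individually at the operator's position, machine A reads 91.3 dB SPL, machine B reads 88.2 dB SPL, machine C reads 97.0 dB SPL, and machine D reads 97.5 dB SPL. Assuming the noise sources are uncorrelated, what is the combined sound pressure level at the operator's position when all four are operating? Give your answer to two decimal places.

101.02 dB SPL

Uncorrelated sources add in intensity (power), not in dB.
L_total = 10·log₁₀(10^(91.3/10) + 10^(88.2/10) + 10^(97.0/10) + 10^(97.5/10)) = 10·log₁₀(12645000000) = 101.02 dB SPL.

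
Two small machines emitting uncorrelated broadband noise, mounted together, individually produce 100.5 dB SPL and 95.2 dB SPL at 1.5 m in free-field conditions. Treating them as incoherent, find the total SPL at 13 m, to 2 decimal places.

82.87 dB SPL

Combined at 1.5 m: 10·log₁₀(10^(100.5/10)+10^(95.2/10)) = 101.623 dB SPL.
Then apply −20·log₁₀(13/1.5) = -18.757 dB → 82.87 dB SPL.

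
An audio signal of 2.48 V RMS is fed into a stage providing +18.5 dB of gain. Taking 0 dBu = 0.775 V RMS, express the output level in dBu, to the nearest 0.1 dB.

Input level: 20·log₁₀(2.48/0.775) = 10.10 dBu.
Output: 10.10 + 18.5 = +28.6 dBu.

+28.6 dBu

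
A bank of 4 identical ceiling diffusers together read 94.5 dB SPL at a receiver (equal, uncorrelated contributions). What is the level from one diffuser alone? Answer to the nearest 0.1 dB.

4 equal incoherent sources add 10·log₁₀(4) = 6.02 dB over one source.
L_one = 94.5 − 6.02 = 88.5 dB SPL.

88.5 dB SPL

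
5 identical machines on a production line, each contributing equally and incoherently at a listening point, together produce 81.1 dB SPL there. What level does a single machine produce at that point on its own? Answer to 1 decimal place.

5 equal incoherent sources add 10·log₁₀(5) = 6.99 dB over one source.
L_one = 81.1 − 6.99 = 74.1 dB SPL.

74.1 dB SPL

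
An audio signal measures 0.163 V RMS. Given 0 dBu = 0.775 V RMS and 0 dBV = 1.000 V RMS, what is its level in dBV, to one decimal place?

dBV = 20·log₁₀(V / 1.000 V).
20·log₁₀(0.163/1.000) = -15.8 dBV.

-15.8 dBV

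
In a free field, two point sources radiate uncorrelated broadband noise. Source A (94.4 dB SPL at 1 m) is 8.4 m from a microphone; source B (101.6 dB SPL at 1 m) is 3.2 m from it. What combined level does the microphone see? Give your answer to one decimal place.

91.6 dB SPL

At the listener: L_A = 94.4 − 20·log₁₀(8.4) = 75.91 dB; L_B = 101.6 − 20·log₁₀(3.2) = 91.50 dB.
Combined: 10·log₁₀(10^(75.91/10)+10^(91.50/10)) = 91.6 dB SPL.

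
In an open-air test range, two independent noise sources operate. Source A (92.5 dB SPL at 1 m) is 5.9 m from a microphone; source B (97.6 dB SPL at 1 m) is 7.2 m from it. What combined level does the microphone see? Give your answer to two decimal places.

At the listener: L_A = 92.5 − 20·log₁₀(5.9) = 77.083 dB; L_B = 97.6 − 20·log₁₀(7.2) = 80.453 dB.
Combined: 10·log₁₀(10^(77.083/10)+10^(80.453/10)) = 82.10 dB SPL.

82.10 dB SPL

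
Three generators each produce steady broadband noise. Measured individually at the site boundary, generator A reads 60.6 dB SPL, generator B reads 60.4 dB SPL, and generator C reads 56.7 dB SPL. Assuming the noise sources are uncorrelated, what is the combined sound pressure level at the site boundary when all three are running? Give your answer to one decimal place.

Incoherent sources sum as intensities:
L_total = 10·log₁₀(10^(60.6/10) + 10^(60.4/10) + 10^(56.7/10)) = 10·log₁₀(2712000) = 64.3 dB SPL.

64.3 dB SPL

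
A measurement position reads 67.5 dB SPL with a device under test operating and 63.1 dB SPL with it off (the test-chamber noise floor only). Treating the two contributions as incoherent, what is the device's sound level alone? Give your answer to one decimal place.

65.5 dB SPL

Remove the background by subtracting linear intensities:
L_src = 10·log₁₀(10^(67.5/10) − 10^(63.1/10)) = 10·log₁₀(3582000) = 65.5 dB SPL.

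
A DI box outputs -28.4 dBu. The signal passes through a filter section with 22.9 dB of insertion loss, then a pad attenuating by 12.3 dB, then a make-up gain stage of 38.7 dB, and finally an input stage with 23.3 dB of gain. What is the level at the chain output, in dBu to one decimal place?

-1.6 dBu

Gain stages sum in dB:
-28.4 − 22.9 − 12.3 + 38.7 + 23.3 = -1.6 dBu.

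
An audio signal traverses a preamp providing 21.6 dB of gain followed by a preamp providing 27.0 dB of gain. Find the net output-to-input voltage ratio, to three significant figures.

269

Net gain = 21.6 + 27.0 = 48.6 dB.
Voltage ratio = 10^(48.6/20) = 269.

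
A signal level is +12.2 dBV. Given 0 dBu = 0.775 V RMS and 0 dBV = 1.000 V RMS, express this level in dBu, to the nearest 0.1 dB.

The offset between the scales is 20·log₁₀(0.775/1.000) = −2.214 dB.
So dBu = +12.2 + 2.214 = +14.4 dBu.

+14.4 dBu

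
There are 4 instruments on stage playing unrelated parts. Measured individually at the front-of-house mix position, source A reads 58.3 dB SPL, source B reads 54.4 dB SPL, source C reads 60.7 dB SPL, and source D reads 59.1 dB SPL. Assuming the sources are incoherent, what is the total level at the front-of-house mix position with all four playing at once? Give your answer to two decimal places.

64.68 dB SPL

Uncorrelated sources add in intensity (power), not in dB.
L_total = 10·log₁₀(10^(58.3/10) + 10^(54.4/10) + 10^(60.7/10) + 10^(59.1/10)) = 10·log₁₀(2939000) = 64.68 dB SPL.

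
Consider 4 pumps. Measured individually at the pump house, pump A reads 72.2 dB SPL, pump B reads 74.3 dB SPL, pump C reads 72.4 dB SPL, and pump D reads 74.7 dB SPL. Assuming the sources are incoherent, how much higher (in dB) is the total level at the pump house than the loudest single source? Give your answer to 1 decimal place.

Uncorrelated sources add in intensity (power), not in dB.
L_total = 10·log₁₀(10^(72.2/10) + 10^(74.3/10) + 10^(72.4/10) + 10^(74.7/10)) = 79.56 dB SPL.
Excess over the loudest (74.7 dB): 79.56 − 74.7 = 4.9 dB.

4.9 dB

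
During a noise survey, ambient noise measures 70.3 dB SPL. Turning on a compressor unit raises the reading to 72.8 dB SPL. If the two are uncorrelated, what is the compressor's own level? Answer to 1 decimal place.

Remove the background by subtracting linear intensities:
L_src = 10·log₁₀(10^(72.8/10) − 10^(70.3/10)) = 10·log₁₀(8339000) = 69.2 dB SPL.

69.2 dB SPL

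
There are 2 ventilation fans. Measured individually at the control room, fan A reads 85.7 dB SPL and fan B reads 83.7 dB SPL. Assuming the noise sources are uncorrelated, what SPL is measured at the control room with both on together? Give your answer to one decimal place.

Uncorrelated sources add in intensity (power), not in dB.
L_total = 10·log₁₀(10^(85.7/10) + 10^(83.7/10)) = 10·log₁₀(606000000) = 87.8 dB SPL.

87.8 dB SPL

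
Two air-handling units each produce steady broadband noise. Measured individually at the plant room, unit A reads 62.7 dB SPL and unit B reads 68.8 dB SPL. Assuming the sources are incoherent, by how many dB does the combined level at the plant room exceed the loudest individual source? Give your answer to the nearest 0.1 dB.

Uncorrelated sources add in intensity (power), not in dB.
L_total = 10·log₁₀(10^(62.7/10) + 10^(68.8/10)) = 69.75 dB SPL.
Excess over the loudest (68.8 dB): 69.75 − 68.8 = 1.0 dB.

1.0 dB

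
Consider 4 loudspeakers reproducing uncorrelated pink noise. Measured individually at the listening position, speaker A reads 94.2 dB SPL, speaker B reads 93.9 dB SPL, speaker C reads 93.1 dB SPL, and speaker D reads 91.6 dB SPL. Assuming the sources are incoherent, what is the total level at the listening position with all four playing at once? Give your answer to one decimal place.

99.3 dB SPL

Uncorrelated sources add in intensity (power), not in dB.
L_total = 10·log₁₀(10^(94.2/10) + 10^(93.9/10) + 10^(93.1/10) + 10^(91.6/10)) = 10·log₁₀(8572000000) = 99.3 dB SPL.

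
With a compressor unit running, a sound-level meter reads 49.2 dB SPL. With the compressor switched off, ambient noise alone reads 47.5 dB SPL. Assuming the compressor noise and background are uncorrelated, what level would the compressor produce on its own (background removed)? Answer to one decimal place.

Background correction is a power subtraction:
L_src = 10·log₁₀(10^(49.2/10) − 10^(47.5/10)) = 10·log₁₀(26940) = 44.3 dB SPL.

44.3 dB SPL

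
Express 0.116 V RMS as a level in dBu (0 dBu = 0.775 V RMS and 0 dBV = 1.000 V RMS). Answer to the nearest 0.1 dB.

-16.5 dBu

dBu = 20·log₁₀(V / 0.775 V).
20·log₁₀(0.116/0.775) = -16.5 dBu.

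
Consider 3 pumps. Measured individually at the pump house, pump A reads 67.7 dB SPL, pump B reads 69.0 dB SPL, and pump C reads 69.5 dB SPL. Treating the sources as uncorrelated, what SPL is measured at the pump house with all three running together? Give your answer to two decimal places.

73.57 dB SPL

Uncorrelated sources add in intensity (power), not in dB.
L_total = 10·log₁₀(10^(67.7/10) + 10^(69.0/10) + 10^(69.5/10)) = 10·log₁₀(22740000) = 73.57 dB SPL.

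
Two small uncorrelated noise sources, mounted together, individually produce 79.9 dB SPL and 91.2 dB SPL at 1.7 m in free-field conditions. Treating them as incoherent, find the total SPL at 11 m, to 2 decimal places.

75.29 dB SPL

Combined at 1.7 m: 10·log₁₀(10^(79.9/10)+10^(91.2/10)) = 91.511 dB SPL.
Then apply −20·log₁₀(11/1.7) = -16.219 dB → 75.29 dB SPL.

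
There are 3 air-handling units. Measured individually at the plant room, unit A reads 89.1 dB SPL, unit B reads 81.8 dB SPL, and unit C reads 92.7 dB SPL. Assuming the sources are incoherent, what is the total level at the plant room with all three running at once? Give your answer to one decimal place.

94.5 dB SPL

Add the sources as powers (linear), then convert back to dB:
L_total = 10·log₁₀(10^(89.1/10) + 10^(81.8/10) + 10^(92.7/10)) = 10·log₁₀(2826000000) = 94.5 dB SPL.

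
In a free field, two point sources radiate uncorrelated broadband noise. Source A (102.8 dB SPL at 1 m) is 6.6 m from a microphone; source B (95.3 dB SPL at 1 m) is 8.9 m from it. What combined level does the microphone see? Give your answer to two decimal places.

86.81 dB SPL

At the listener: L_A = 102.8 − 20·log₁₀(6.6) = 86.409 dB; L_B = 95.3 − 20·log₁₀(8.9) = 76.312 dB.
Combined: 10·log₁₀(10^(86.409/10)+10^(76.312/10)) = 86.81 dB SPL.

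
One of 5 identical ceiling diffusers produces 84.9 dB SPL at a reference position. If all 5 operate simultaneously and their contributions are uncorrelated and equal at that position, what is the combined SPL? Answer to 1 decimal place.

5 equal incoherent sources raise the level by 10·log₁₀(5) = 6.99 dB.
L_total = 84.9 + 6.99 = 91.9 dB SPL.

91.9 dB SPL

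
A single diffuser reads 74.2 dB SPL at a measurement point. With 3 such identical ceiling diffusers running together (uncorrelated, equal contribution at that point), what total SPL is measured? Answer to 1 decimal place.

3 equal incoherent sources raise the level by 10·log₁₀(3) = 4.77 dB.
L_total = 74.2 + 4.77 = 79.0 dB SPL.

79.0 dB SPL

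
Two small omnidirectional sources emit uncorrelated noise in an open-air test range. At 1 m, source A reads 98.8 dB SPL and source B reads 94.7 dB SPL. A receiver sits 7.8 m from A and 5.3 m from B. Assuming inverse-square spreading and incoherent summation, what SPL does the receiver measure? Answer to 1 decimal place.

At the listener: L_A = 98.8 − 20·log₁₀(7.8) = 80.96 dB; L_B = 94.7 − 20·log₁₀(5.3) = 80.21 dB.
Combined: 10·log₁₀(10^(80.96/10)+10^(80.21/10)) = 83.6 dB SPL.

83.6 dB SPL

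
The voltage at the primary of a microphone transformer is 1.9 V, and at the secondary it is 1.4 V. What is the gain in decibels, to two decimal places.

-2.65 dB

For a voltage ratio, dB = 20·log₁₀(V₂/V₁).
20·log₁₀(1.4/1.9) = 20·log₁₀(0.7368) = -2.65 dB.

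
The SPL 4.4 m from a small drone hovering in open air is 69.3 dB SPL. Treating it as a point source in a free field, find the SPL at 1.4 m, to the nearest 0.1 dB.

79.2 dB SPL

Inverse-square spreading gives ΔL = −20·log₁₀(d₂/d₁).
ΔL = −20·log₁₀(1.4/4.4) = 9.95 dB, so L₂ = 69.3 + (9.95) = 79.2 dB SPL.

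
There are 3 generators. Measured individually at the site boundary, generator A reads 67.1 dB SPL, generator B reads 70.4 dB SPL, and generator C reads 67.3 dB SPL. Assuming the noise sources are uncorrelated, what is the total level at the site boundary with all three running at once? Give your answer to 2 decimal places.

Incoherent sources sum as intensities:
L_total = 10·log₁₀(10^(67.1/10) + 10^(70.4/10) + 10^(67.3/10)) = 10·log₁₀(21460000) = 73.32 dB SPL.

73.32 dB SPL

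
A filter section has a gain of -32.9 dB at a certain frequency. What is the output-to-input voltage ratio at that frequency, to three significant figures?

0.0226

Voltage ratio = 10^(dB/20).
10^(-32.9/20) = 10^(-1.645) = 0.0226.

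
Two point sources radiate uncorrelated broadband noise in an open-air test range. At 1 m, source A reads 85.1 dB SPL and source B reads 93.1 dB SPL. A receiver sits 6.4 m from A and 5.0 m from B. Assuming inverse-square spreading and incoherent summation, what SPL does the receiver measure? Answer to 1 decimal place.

79.5 dB SPL

At the listener: L_A = 85.1 − 20·log₁₀(6.4) = 68.98 dB; L_B = 93.1 − 20·log₁₀(5.0) = 79.12 dB.
Combined: 10·log₁₀(10^(68.98/10)+10^(79.12/10)) = 79.5 dB SPL.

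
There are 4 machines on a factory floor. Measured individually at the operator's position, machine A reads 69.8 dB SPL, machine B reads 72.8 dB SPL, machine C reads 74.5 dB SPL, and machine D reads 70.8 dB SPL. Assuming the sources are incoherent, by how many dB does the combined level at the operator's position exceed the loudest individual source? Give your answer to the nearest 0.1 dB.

Uncorrelated sources add in intensity (power), not in dB.
L_total = 10·log₁₀(10^(69.8/10) + 10^(72.8/10) + 10^(74.5/10) + 10^(70.8/10)) = 78.38 dB SPL.
Excess over the loudest (74.5 dB): 78.38 − 74.5 = 3.9 dB.

3.9 dB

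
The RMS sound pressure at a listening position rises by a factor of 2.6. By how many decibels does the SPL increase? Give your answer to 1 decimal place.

8.3 dB

SPL change from a pressure ratio uses the 20·log₁₀ form:
20·log₁₀(2.6) = 8.3 dB.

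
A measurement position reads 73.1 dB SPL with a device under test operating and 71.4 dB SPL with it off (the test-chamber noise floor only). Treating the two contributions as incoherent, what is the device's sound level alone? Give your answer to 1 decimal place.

Subtract intensities: L_src = 10·log₁₀(10^(L_total/10) − 10^(L_bg/10)).
L_src = 10·log₁₀(10^(73.1/10) − 10^(71.4/10)) = 10·log₁₀(6614000) = 68.2 dB SPL.

68.2 dB SPL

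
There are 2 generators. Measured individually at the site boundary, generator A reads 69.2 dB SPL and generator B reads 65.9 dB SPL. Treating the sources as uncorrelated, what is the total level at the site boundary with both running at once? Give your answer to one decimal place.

Uncorrelated sources add in intensity (power), not in dB.
L_total = 10·log₁₀(10^(69.2/10) + 10^(65.9/10)) = 10·log₁₀(12210000) = 70.9 dB SPL.

70.9 dB SPL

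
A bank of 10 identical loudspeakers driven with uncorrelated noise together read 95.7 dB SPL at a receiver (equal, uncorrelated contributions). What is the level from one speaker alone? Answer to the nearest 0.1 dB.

10 equal incoherent sources add 10·log₁₀(10) = 10.00 dB over one source.
L_one = 95.7 − 10.00 = 85.7 dB SPL.

85.7 dB SPL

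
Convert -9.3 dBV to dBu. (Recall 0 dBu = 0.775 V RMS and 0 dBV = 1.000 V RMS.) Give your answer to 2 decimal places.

The offset between the scales is 20·log₁₀(0.775/1.000) = −2.214 dB.
So dBu = -9.3 + 2.214 = -7.09 dBu.

-7.09 dBu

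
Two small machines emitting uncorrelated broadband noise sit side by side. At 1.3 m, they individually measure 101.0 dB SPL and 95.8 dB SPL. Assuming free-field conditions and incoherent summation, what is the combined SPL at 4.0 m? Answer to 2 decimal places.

Combined at 1.3 m: 10·log₁₀(10^(101.0/10)+10^(95.8/10)) = 102.146 dB SPL.
Then apply −20·log₁₀(4.0/1.3) = -9.762 dB → 92.38 dB SPL.

92.38 dB SPL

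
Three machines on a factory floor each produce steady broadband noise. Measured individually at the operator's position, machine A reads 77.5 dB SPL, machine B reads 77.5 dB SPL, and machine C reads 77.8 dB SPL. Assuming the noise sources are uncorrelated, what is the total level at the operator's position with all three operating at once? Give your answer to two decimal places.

Uncorrelated sources add in intensity (power), not in dB.
L_total = 10·log₁₀(10^(77.5/10) + 10^(77.5/10) + 10^(77.8/10)) = 10·log₁₀(172700000) = 82.37 dB SPL.

82.37 dB SPL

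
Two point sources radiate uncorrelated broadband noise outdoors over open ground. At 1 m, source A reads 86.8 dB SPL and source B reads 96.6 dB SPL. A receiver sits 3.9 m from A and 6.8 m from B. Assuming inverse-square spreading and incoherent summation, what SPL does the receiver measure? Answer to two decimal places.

81.15 dB SPL

At the listener: L_A = 86.8 − 20·log₁₀(3.9) = 74.979 dB; L_B = 96.6 − 20·log₁₀(6.8) = 79.950 dB.
Combined: 10·log₁₀(10^(74.979/10)+10^(79.950/10)) = 81.15 dB SPL.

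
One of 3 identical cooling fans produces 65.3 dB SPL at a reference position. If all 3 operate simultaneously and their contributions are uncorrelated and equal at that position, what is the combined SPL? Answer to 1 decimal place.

3 equal incoherent sources raise the level by 10·log₁₀(3) = 4.77 dB.
L_total = 65.3 + 4.77 = 70.1 dB SPL.

70.1 dB SPL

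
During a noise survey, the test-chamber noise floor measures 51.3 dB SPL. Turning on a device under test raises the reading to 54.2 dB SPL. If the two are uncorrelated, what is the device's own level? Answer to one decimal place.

51.1 dB SPL

Background correction is a power subtraction:
L_src = 10·log₁₀(10^(54.2/10) − 10^(51.3/10)) = 10·log₁₀(128100) = 51.1 dB SPL.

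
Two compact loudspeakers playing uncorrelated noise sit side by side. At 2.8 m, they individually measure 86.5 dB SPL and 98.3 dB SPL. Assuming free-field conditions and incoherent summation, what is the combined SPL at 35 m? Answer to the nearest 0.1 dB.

76.6 dB SPL

Combined at 2.8 m: 10·log₁₀(10^(86.5/10)+10^(98.3/10)) = 98.58 dB SPL.
Then apply −20·log₁₀(35/2.8) = -21.94 dB → 76.6 dB SPL.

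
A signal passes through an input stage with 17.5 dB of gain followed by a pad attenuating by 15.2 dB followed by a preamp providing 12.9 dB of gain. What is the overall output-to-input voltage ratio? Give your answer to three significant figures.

Net gain = 17.5 + (−15.2) + 12.9 = 15.2 dB.
Voltage ratio = 10^(15.2/20) = 5.75.

5.75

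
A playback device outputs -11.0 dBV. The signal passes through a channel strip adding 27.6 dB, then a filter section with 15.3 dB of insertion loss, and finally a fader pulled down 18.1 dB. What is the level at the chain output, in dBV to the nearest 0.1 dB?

Gain stages sum in dB:
-11.0 + 27.6 − 15.3 − 18.1 = -16.8 dBV.

-16.8 dBV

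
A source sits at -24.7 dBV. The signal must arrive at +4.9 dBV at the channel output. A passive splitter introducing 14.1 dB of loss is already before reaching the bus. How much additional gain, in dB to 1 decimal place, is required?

The required make-up gain is the shortfall in the dB sum.
G = +4.9 − (-24.7) + 14.1 = 43.7 dB.

43.7 dB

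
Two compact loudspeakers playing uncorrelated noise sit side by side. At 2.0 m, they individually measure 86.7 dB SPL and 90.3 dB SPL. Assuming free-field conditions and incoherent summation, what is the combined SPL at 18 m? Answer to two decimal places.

Combined at 2.0 m: 10·log₁₀(10^(86.7/10)+10^(90.3/10)) = 91.873 dB SPL.
Then apply −20·log₁₀(18/2.0) = -19.085 dB → 72.79 dB SPL.

72.79 dB SPL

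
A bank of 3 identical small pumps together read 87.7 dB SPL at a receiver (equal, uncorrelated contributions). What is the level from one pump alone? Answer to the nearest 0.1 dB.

82.9 dB SPL

3 equal incoherent sources add 10·log₁₀(3) = 4.77 dB over one source.
L_one = 87.7 − 4.77 = 82.9 dB SPL.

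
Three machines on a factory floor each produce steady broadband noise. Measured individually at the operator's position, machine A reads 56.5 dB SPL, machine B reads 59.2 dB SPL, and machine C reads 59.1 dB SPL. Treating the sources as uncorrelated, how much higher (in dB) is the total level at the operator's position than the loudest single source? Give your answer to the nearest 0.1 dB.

4.0 dB

Add the sources as powers (linear), then convert back to dB:
L_total = 10·log₁₀(10^(56.5/10) + 10^(59.2/10) + 10^(59.1/10)) = 63.20 dB SPL.
Excess over the loudest (59.2 dB): 63.20 − 59.2 = 4.0 dB.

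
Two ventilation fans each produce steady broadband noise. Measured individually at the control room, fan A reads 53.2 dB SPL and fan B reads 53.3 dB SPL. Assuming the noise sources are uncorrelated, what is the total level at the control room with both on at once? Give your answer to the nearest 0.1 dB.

Incoherent sources sum as intensities:
L_total = 10·log₁₀(10^(53.2/10) + 10^(53.3/10)) = 10·log₁₀(422700) = 56.3 dB SPL.

56.3 dB SPL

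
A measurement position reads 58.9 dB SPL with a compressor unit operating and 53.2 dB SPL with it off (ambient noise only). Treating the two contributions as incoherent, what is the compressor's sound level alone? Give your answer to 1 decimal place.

57.5 dB SPL

Remove the background by subtracting linear intensities:
L_src = 10·log₁₀(10^(58.9/10) − 10^(53.2/10)) = 10·log₁₀(567300) = 57.5 dB SPL.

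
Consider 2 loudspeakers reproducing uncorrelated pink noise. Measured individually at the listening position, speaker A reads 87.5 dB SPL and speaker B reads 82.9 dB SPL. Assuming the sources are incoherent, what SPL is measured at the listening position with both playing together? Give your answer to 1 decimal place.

Add the sources as powers (linear), then convert back to dB:
L_total = 10·log₁₀(10^(87.5/10) + 10^(82.9/10)) = 10·log₁₀(757300000) = 88.8 dB SPL.

88.8 dB SPL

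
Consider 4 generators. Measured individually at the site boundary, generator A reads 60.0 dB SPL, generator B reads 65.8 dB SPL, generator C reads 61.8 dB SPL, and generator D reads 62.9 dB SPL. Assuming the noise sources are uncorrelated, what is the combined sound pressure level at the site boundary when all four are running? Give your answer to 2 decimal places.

69.17 dB SPL

Uncorrelated sources add in intensity (power), not in dB.
L_total = 10·log₁₀(10^(60.0/10) + 10^(65.8/10) + 10^(61.8/10) + 10^(62.9/10)) = 10·log₁₀(8265000) = 69.17 dB SPL.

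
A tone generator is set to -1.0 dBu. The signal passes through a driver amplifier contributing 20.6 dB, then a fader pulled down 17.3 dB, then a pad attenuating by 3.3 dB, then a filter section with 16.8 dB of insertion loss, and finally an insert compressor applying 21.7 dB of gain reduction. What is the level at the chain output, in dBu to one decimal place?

Cascaded gains and losses add directly in dB.
-1.0 + 20.6 − 17.3 − 3.3 − 16.8 − 21.7 = -39.5 dBu.

-39.5 dBu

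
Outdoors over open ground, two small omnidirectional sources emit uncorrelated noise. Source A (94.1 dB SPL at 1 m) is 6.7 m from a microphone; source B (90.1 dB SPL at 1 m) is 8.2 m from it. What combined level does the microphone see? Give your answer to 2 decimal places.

78.60 dB SPL

At the listener: L_A = 94.1 − 20·log₁₀(6.7) = 77.579 dB; L_B = 90.1 − 20·log₁₀(8.2) = 71.824 dB.
Combined: 10·log₁₀(10^(77.579/10)+10^(71.824/10)) = 78.60 dB SPL.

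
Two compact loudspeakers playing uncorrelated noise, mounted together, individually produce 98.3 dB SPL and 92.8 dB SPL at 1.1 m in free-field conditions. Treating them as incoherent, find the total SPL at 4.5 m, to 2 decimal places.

87.14 dB SPL

Combined at 1.1 m: 10·log₁₀(10^(98.3/10)+10^(92.8/10)) = 99.378 dB SPL.
Then apply −20·log₁₀(4.5/1.1) = -12.236 dB → 87.14 dB SPL.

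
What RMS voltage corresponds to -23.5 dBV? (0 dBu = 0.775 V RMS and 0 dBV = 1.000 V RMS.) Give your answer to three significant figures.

V = 1.000 V × 10^(-23.5/20).
= 1.000 × 0.06683 = 0.0668 V.

0.0668 V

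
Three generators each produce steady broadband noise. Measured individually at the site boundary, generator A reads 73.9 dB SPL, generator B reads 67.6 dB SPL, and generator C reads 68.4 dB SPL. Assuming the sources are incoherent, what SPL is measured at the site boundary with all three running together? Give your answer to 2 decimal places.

Uncorrelated sources add in intensity (power), not in dB.
L_total = 10·log₁₀(10^(73.9/10) + 10^(67.6/10) + 10^(68.4/10)) = 10·log₁₀(37220000) = 75.71 dB SPL.

75.71 dB SPL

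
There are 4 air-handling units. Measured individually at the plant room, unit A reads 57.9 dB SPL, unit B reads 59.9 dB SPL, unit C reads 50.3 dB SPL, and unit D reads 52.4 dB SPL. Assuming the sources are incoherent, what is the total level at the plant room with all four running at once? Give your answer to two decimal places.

62.73 dB SPL

Add the sources as powers (linear), then convert back to dB:
L_total = 10·log₁₀(10^(57.9/10) + 10^(59.9/10) + 10^(50.3/10) + 10^(52.4/10)) = 10·log₁₀(1875000) = 62.73 dB SPL.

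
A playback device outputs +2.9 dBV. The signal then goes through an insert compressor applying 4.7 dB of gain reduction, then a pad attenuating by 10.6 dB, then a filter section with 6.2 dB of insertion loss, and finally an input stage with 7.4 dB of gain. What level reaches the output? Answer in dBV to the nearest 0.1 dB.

Gain stages sum in dB:
+2.9 − 4.7 − 10.6 − 6.2 + 7.4 = -11.2 dBV.

-11.2 dBV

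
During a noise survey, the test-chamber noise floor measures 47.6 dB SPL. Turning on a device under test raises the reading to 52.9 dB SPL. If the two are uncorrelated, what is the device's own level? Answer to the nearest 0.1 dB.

51.4 dB SPL

Remove the background by subtracting linear intensities:
L_src = 10·log₁₀(10^(52.9/10) − 10^(47.6/10)) = 10·log₁₀(137400) = 51.4 dB SPL.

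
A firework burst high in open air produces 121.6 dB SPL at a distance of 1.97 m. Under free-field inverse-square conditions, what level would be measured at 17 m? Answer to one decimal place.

For a point source in a free field, ΔL = −20·log₁₀(d₂/d₁).
ΔL = −20·log₁₀(17/1.97) = -18.72 dB, so L₂ = 121.6 + (-18.72) = 102.9 dB SPL.

102.9 dB SPL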